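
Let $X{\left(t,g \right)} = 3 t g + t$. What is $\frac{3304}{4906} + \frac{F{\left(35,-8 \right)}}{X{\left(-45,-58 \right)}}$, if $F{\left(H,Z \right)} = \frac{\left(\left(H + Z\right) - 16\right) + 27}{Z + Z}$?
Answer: $\frac{102839953}{152772840} \approx 0.67316$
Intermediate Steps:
$F{\left(H,Z \right)} = \frac{11 + H + Z}{2 Z}$ ($F{\left(H,Z \right)} = \frac{\left(-16 + H + Z\right) + 27}{2 Z} = \left(11 + H + Z\right) \frac{1}{2 Z} = \frac{11 + H + Z}{2 Z}$)
$X{\left(t,g \right)} = t + 3 g t$ ($X{\left(t,g \right)} = 3 g t + t = t + 3 g t$)
$\frac{3304}{4906} + \frac{F{\left(35,-8 \right)}}{X{\left(-45,-58 \right)}} = \frac{3304}{4906} + \frac{\frac{1}{2} \frac{1}{-8} \left(11 + 35 - 8\right)}{\left(-45\right) \left(1 + 3 \left(-58\right)\right)} = 3304 \cdot \frac{1}{4906} + \frac{\frac{1}{2} \left(- \frac{1}{8}\right) 38}{\left(-45\right) \left(1 - 174\right)} = \frac{1652}{2453} - \frac{19}{8 \left(\left(-45\right) \left(-173\right)\right)} = \frac{1652}{2453} - \frac{19}{8 \cdot 7785} = \frac{1652}{2453} - \frac{19}{62280} = \frac{102839953}{152772840}$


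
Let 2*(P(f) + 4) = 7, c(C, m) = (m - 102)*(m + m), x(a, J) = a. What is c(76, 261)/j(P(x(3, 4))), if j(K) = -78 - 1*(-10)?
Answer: -41499/34 ≈ -1220.6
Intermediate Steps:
c(C, m) = 2*m*(-102 + m) (c(C, m) = (-102 + m)*(2*m) = 2*m*(-102 + m))
P(f) = -½ (P(f) = -4 + (½)*7 = -4 + 7/2 = -½)
j(K) = -68 (j(K) = -78 + 10 = -68)
c(76, 261)/j(P(x(3, 4))) = (2*261*(-102 + 261))/(-68) = (2*261*159)*(-1/68) = 82998*(-1/68) = -41499/34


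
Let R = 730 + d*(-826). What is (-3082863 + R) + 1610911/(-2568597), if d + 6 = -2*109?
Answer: -7441507096984/2568597 ≈ -2.8971e+6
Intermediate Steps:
d = -224 (d = -6 - 2*109 = -6 - 218 = -224)
R = 185754 (R = 730 - 224*(-826) = 730 + 185024 = 185754)
(-3082863 + R) + 1610911/(-2568597) = (-3082863 + 185754) + 1610911/(-2568597) = -2897109 + 1610911*(-1/2568597) = -2897109 - 1610911/2568597 = -7441507096984/2568597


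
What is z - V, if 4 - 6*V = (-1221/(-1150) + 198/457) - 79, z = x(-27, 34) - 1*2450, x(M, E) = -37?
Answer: -7885092053/3153300 ≈ -2500.6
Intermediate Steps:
z = -2487 (z = -37 - 1*2450 = -37 - 2450 = -2487)
V = 42834953/3153300 (V = ⅔ - ((-1221/(-1150) + 198/457) - 79)/6 = ⅔ - ((-1221*(-1/1150) + 198*(1/457)) - 79)/6 = ⅔ - ((1221/1150 + 198/457) - 79)/6 = ⅔ - (785697/525550 - 79)/6 = ⅔ - ⅙*(-40732753/525550) = ⅔ + 40732753/3153300 = 42834953/3153300 ≈ 13.584)
z - V = -2487 - 1*42834953/3153300 = -2487 - 42834953/3153300 = -7885092053/3153300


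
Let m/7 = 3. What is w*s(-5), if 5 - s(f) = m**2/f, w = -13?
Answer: -6058/5 ≈ -1211.6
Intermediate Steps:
m = 21 (m = 7*3 = 21)
s(f) = 5 - 441/f (s(f) = 5 - 21**2/f = 5 - 441/f)
w*s(-5) = -13*(5 - 441/(-5)) = -13*(5 - 441*(-1/5)) = -13*(5 + 441/5) = -13*466/5 = -6058/5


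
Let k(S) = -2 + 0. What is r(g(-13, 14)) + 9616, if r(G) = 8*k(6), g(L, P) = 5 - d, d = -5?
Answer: 9600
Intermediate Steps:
k(S) = -2
g(L, P) = 10 (g(L, P) = 5 - 1*(-5) = 5 + 5 = 10)
r(G) = -16 (r(G) = 8*(-2) = -16)
r(g(-13, 14)) + 9616 = -16 + 9616 = 9600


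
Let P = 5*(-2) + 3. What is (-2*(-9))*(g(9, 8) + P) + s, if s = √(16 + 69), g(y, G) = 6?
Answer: -18 + √85 ≈ -8.7805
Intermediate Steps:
P = -7 (P = -10 + 3 = -7)
s = √85 ≈ 9.2195
(-2*(-9))*(g(9, 8) + P) + s = (-2*(-9))*(6 - 7) + √85 = 18*(-1) + √85 = -18 + √85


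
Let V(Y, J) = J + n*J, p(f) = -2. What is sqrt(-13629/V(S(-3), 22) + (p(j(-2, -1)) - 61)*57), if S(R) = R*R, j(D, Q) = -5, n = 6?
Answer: I*sqrt(14718)/2 ≈ 60.659*I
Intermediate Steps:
S(R) = R**2
V(Y, J) = 7*J (V(Y, J) = J + 6*J = 7*J)
sqrt(-13629/V(S(-3), 22) + (p(j(-2, -1)) - 61)*57) = sqrt(-13629/(7*22) + (-2 - 61)*57) = sqrt(-13629/154 - 63*57) = sqrt(-13629*1/154 - 3591) = sqrt(-177/2 - 3591) = sqrt(-7359/2) = I*sqrt(14718)/2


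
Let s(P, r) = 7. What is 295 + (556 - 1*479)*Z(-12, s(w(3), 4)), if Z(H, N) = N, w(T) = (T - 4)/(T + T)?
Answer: 834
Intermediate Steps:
w(T) = (-4 + T)/(2*T) (w(T) = (-4 + T)/((2*T)) = (-4 + T)*(1/(2*T)) = (-4 + T)/(2*T))
295 + (556 - 1*479)*Z(-12, s(w(3), 4)) = 295 + (556 - 1*479)*7 = 295 + (556 - 479)*7 = 295 + 77*7 = 295 + 539 = 834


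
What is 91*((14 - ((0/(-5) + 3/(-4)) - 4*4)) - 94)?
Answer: -23023/4 ≈ -5755.8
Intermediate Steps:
91*((14 - ((0/(-5) + 3/(-4)) - 4*4)) - 94) = 91*((14 - ((0*(-⅕) + 3*(-¼)) - 16)) - 94) = 91*((14 - ((0 - ¾) - 16)) - 94) = 91*((14 - (-¾ - 16)) - 94) = 91*((14 - 1*(-67/4)) - 94) = 91*((14 + 67/4) - 94) = 91*(123/4 - 94) = 91*(-253/4) = -23023/4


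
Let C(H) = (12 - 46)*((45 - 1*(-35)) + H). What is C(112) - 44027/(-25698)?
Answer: -167712517/25698 ≈ -6526.3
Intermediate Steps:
C(H) = -2720 - 34*H (C(H) = -34*((45 + 35) + H) = -34*(80 + H) = -2720 - 34*H)
C(112) - 44027/(-25698) = (-2720 - 34*112) - 44027/(-25698) = (-2720 - 3808) - 44027*(-1)/25698 = -6528 - 1*(-44027/25698) = -6528 + 44027/25698 = -167712517/25698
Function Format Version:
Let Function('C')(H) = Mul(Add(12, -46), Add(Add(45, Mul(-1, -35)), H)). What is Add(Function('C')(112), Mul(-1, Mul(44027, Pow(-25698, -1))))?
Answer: Rational(-167712517, 25698) ≈ -6526.3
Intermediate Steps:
Function('C')(H) = Add(-2720, Mul(-34, H)) (Function('C')(H) = Mul(-34, Add(Add(45, 35), H)) = Mul(-34, Add(80, H)) = Add(-2720, Mul(-34, H)))
Add(Function('C')(112), Mul(-1, Mul(44027, Pow(-25698, -1)))) = Add(Add(-2720, Mul(-34, 112)), Mul(-1, Mul(44027, Pow(-25698, -1)))) = Add(Add(-2720, -3808), Mul(-1, Mul(44027, Rational(-1, 25698)))) = Add(-6528, Mul(-1, Rational(-44027, 25698))) = Add(-6528, Rational(44027, 25698)) = Rational(-167712517, 25698)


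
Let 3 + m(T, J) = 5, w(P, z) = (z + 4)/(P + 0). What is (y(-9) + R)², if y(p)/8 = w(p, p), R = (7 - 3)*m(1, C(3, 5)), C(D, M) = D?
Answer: 12544/81 ≈ 154.86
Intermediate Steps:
w(P, z) = (4 + z)/P
m(T, J) = 2 (m(T, J) = -3 + 5 = 2)
R = 8 (R = (7 - 3)*2 = 4*2 = 8)
y(p) = 8*(4 + p)/p (y(p) = 8*((4 + p)/p) = 8*(4 + p)/p)
(y(-9) + R)² = ((8 + 32/(-9)) + 8)² = ((8 + 32*(-⅑)) + 8)² = ((8 - 32/9) + 8)² = (40/9 + 8)² = (112/9)² = 12544/81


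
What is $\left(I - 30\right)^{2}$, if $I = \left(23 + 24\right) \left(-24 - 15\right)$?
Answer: $3470769$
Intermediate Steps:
$I = -1833$ ($I = 47 \left(-39\right) = -1833$)
$\left(I - 30\right)^{2} = \left(-1833 - 30\right)^{2} = \left(-1863\right)^{2} = 3470769$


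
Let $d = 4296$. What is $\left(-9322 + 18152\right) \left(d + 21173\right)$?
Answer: $224891270$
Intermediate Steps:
$\left(-9322 + 18152\right) \left(d + 21173\right) = \left(-9322 + 18152\right) \left(4296 + 21173\right) = 8830 \cdot 25469 = 224891270$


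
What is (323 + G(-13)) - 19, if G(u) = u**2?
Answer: 473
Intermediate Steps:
(323 + G(-13)) - 19 = (323 + (-13)**2) - 19 = (323 + 169) - 19 = 492 - 19 = 473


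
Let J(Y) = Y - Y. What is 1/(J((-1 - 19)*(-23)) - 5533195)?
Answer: -1/5533195 ≈ -1.8073e-7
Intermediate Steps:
J(Y) = 0
1/(J((-1 - 19)*(-23)) - 5533195) = 1/(0 - 5533195) = 1/(-5533195) = -1/5533195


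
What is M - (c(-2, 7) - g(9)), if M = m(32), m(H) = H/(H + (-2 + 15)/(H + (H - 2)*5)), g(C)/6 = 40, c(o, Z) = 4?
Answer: 106412/449 ≈ 237.00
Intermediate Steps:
g(C) = 240 (g(C) = 6*40 = 240)
m(H) = H/(H + 13/(-10 + 6*H)) (m(H) = H/(H + 13/(H + (-2 + H)*5)) = H/(H + 13/(H + (-10 + 5*H))) = H/(H + 13/(-10 + 6*H)))
M = 448/449 (M = 2*32*(-5 + 3*32)/(13 - 10*32 + 6*32²) = 2*32*(-5 + 96)/(13 - 320 + 6*1024) = 2*32*91/(13 - 320 + 6144) = 2*32*91/5837 = 2*32*(1/5837)*91 = 448/449 ≈ 0.99777)
M - (c(-2, 7) - g(9)) = 448/449 - (4 - 1*240) = 448/449 - (4 - 240) = 448/449 - 1*(-236) = 448/449 + 236 = 106412/449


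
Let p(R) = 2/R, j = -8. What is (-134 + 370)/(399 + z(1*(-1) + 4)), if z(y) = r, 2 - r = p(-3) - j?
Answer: 708/1181 ≈ 0.59949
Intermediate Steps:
r = -16/3 (r = 2 - (2/(-3) - 1*(-8)) = 2 - (2*(-⅓) + 8) = 2 - (-⅔ + 8) = 2 - 1*22/3 = 2 - 22/3 = -16/3 ≈ -5.3333)
z(y) = -16/3
(-134 + 370)/(399 + z(1*(-1) + 4)) = (-134 + 370)/(399 - 16/3) = 236/(1181/3) = 236*(3/1181) = 708/1181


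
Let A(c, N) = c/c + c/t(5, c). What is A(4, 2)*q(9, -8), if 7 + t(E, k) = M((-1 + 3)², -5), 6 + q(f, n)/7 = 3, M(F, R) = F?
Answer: 7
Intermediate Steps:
q(f, n) = -21 (q(f, n) = -42 + 7*3 = -42 + 21 = -21)
t(E, k) = -3 (t(E, k) = -7 + (-1 + 3)² = -7 + 2² = -7 + 4 = -3)
A(c, N) = 1 - c/3 (A(c, N) = c/c + c/(-3) = 1 + c*(-⅓) = 1 - c/3)
A(4, 2)*q(9, -8) = (1 - ⅓*4)*(-21) = (1 - 4/3)*(-21) = -⅓*(-21) = 7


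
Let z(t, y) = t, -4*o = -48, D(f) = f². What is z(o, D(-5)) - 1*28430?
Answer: -28418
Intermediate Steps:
o = 12 (o = -¼*(-48) = 12)
z(o, D(-5)) - 1*28430 = 12 - 1*28430 = 12 - 28430 = -28418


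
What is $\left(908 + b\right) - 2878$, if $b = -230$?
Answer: $-2200$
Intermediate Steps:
$\left(908 + b\right) - 2878 = \left(908 - 230\right) - 2878 = 678 - 2878 = -2200$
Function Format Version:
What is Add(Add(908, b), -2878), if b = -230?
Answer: -2200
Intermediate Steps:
Add(Add(908, b), -2878) = Add(Add(908, -230), -2878) = Add(678, -2878) = -2200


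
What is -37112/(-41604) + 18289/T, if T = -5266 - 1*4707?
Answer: -97694395/103729173 ≈ -0.94182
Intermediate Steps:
T = -9973 (T = -5266 - 4707 = -9973)
-37112/(-41604) + 18289/T = -37112/(-41604) + 18289/(-9973) = -37112*(-1/41604) + 18289*(-1/9973) = 9278/10401 - 18289/9973 = -97694395/103729173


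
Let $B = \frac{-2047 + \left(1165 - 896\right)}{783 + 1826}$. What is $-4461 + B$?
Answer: $- \frac{11640527}{2609} \approx -4461.7$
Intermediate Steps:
$B = - \frac{1778}{2609}$ ($B = \frac{-2047 + \left(1165 - 896\right)}{2609} = \left(-2047 + 269\right) \frac{1}{2609} = \left(-1778\right) \frac{1}{2609} = - \frac{1778}{2609} \approx -0.68149$)
$-4461 + B = -4461 - \frac{1778}{2609} = - \frac{11640527}{2609}$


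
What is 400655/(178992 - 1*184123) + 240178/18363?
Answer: -6124874447/94220553 ≈ -65.006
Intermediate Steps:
400655/(178992 - 1*184123) + 240178/18363 = 400655/(178992 - 184123) + 240178*(1/18363) = 400655/(-5131) + 240178/18363 = 400655*(-1/5131) + 240178/18363 = -400655/5131 + 240178/18363 = -6124874447/94220553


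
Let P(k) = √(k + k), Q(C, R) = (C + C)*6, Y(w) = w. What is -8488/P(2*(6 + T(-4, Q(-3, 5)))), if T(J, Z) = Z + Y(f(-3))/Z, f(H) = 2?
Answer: 12732*I*√1082/541 ≈ 774.13*I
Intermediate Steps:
Q(C, R) = 12*C (Q(C, R) = (2*C)*6 = 12*C)
T(J, Z) = Z + 2/Z
P(k) = √2*√k (P(k) = √(2*k) = √2*√k)
-8488/P(2*(6 + T(-4, Q(-3, 5)))) = -8488*1/(2*√(6 + (12*(-3) + 2/((12*(-3)))))) = -8488*1/(2*√(6 + (-36 + 2/(-36)))) = -8488*1/(2*√(6 + (-36 + 2*(-1/36)))) = -8488*1/(2*√(6 + (-36 - 1/18))) = -8488*1/(2*√(6 - 649/18)) = -8488*(-3*I*√1082/1082) = -(-12732)*I*√1082/541 = 12732*I*√1082/541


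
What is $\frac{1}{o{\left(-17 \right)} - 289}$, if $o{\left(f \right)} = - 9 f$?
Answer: $- \frac{1}{136} \approx -0.0073529$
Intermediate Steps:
$\frac{1}{o{\left(-17 \right)} - 289} = \frac{1}{\left(-9\right) \left(-17\right) - 289} = \frac{1}{153 + \left(-424 + 135\right)} = \frac{1}{153 - 289} = \frac{1}{-136} = - \frac{1}{136}$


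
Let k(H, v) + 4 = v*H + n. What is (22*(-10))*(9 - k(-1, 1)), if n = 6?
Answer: -1760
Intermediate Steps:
k(H, v) = 2 + H*v (k(H, v) = -4 + (v*H + 6) = -4 + (H*v + 6) = -4 + (6 + H*v) = 2 + H*v)
(22*(-10))*(9 - k(-1, 1)) = (22*(-10))*(9 - (2 - 1*1)) = -220*(9 - (2 - 1)) = -220*(9 - 1*1) = -220*(9 - 1) = -220*8 = -1760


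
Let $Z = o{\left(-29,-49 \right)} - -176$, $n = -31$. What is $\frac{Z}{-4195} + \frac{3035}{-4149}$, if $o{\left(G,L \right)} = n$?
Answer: $- \frac{2666686}{3481011} \approx -0.76607$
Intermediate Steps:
$o{\left(G,L \right)} = -31$
$Z = 145$ ($Z = -31 - -176 = -31 + \left(-347 + 523\right) = -31 + 176 = 145$)
$\frac{Z}{-4195} + \frac{3035}{-4149} = \frac{145}{-4195} + \frac{3035}{-4149} = 145 \left(- \frac{1}{4195}\right) + 3035 \left(- \frac{1}{4149}\right) = - \frac{29}{839} - \frac{3035}{4149} = - \frac{2666686}{3481011}$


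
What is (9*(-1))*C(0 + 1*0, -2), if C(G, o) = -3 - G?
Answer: 27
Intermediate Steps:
(9*(-1))*C(0 + 1*0, -2) = (9*(-1))*(-3 - (0 + 1*0)) = -9*(-3 - (0 + 0)) = -9*(-3 - 1*0) = -9*(-3 + 0) = -9*(-3) = 27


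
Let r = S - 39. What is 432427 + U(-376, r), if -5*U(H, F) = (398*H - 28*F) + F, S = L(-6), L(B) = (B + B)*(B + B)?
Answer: 2314618/5 ≈ 4.6292e+5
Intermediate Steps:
L(B) = 4*B² (L(B) = (2*B)*(2*B) = 4*B²)
S = 144 (S = 4*(-6)² = 4*36 = 144)
r = 105 (r = 144 - 39 = 105)
U(H, F) = -398*H/5 + 27*F/5 (U(H, F) = -((398*H - 28*F) + F)/5 = -((-28*F + 398*H) + F)/5 = -(-27*F + 398*H)/5 = -398*H/5 + 27*F/5)
432427 + U(-376, r) = 432427 + (-398/5*(-376) + (27/5)*105) = 432427 + (149648/5 + 567) = 432427 + 152483/5 = 2314618/5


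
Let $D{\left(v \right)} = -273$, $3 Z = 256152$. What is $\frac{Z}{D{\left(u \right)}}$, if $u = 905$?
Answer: $- \frac{6568}{21} \approx -312.76$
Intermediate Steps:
$Z = 85384$ ($Z = \frac{1}{3} \cdot 256152 = 85384$)
$\frac{Z}{D{\left(u \right)}} = \frac{85384}{-273} = 85384 \left(- \frac{1}{273}\right) = - \frac{6568}{21}$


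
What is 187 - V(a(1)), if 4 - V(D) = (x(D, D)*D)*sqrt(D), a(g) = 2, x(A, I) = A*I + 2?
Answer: 183 + 12*sqrt(2) ≈ 199.97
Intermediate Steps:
x(A, I) = 2 + A*I
V(D) = 4 - D**(3/2)*(2 + D**2) (V(D) = 4 - (2 + D*D)*D*sqrt(D) = 4 - (2 + D**2)*D*sqrt(D) = 4 - D*(2 + D**2)*sqrt(D) = 4 - D**(3/2)*(2 + D**2))
187 - V(a(1)) = 187 - (4 - 2**(3/2)*(2 + 2**2)) = 187 - (4 - 2*sqrt(2)*(2 + 4)) = 187 - (4 - 1*2*sqrt(2)*6) = 187 - (4 - 12*sqrt(2)) = 187 + (-4 + 12*sqrt(2)) = 183 + 12*sqrt(2)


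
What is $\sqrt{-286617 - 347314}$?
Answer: $i \sqrt{633931} \approx 796.2 i$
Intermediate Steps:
$\sqrt{-286617 - 347314} = \sqrt{-633931} = i \sqrt{633931}$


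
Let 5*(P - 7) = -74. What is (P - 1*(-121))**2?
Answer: 320356/25 ≈ 12814.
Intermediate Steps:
P = -39/5 (P = 7 + (1/5)*(-74) = 7 - 74/5 = -39/5 ≈ -7.8000)
(P - 1*(-121))**2 = (-39/5 - 1*(-121))**2 = (-39/5 + 121)**2 = (566/5)**2 = 320356/25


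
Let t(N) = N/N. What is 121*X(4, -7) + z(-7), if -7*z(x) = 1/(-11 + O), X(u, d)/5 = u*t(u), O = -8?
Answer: 321861/133 ≈ 2420.0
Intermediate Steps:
t(N) = 1
X(u, d) = 5*u (X(u, d) = 5*(u*1) = 5*u)
z(x) = 1/133 (z(x) = -1/(7*(-11 - 8)) = -⅐/(-19) = -⅐*(-1/19) = 1/133)
121*X(4, -7) + z(-7) = 121*(5*4) + 1/133 = 121*20 + 1/133 = 2420 + 1/133 = 321861/133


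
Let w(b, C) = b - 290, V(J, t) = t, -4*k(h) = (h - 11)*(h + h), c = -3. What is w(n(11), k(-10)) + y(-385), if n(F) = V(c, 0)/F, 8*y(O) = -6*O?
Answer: -5/4 ≈ -1.2500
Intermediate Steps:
y(O) = -3*O/4 (y(O) = (-6*O)/8 = -3*O/4)
k(h) = -h*(-11 + h)/2 (k(h) = -(h - 11)*(h + h)/4 = -(-11 + h)*2*h/4 = -h*(-11 + h)/2)
n(F) = 0 (n(F) = 0/F = 0)
w(b, C) = -290 + b
w(n(11), k(-10)) + y(-385) = (-290 + 0) - ¾*(-385) = -290 + 1155/4 = -5/4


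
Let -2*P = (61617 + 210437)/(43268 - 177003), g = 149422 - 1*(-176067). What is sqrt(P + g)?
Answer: sqrt(5821405304255870)/133735 ≈ 570.52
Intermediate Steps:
g = 325489 (g = 149422 + 176067 = 325489)
P = 136027/133735 (P = -(61617 + 210437)/(2*(43268 - 177003)) = -136027/(-133735) = -136027*(-1)/133735 = -1/2*(-272054/133735) = 136027/133735 ≈ 1.0171)
sqrt(P + g) = sqrt(136027/133735 + 325489) = sqrt(43529407442/133735) = sqrt(5821405304255870)/133735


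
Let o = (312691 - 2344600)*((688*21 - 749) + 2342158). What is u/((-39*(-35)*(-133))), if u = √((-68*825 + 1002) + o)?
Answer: -I*√4786887096111/181545 ≈ -12.052*I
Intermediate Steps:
o = -4786887041013 (o = -2031909*((14448 - 749) + 2342158) = -2031909*(13699 + 2342158) = -2031909*2355857 = -4786887041013)
u = I*√4786887096111 (u = √((-68*825 + 1002) - 4786887041013) = √((-56100 + 1002) - 4786887041013) = √(-55098 - 4786887041013) = √(-4786887096111) = I*√4786887096111 ≈ 2.1879e+6*I)
u/((-39*(-35)*(-133))) = (I*√4786887096111)/((-39*(-35)*(-133))) = (I*√4786887096111)/((1365*(-133))) = (I*√4786887096111)/(-181545) = (I*√4786887096111)*(-1/181545) = -I*√4786887096111/181545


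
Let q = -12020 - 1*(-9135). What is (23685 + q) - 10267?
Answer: 10533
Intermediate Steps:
q = -2885 (q = -12020 + 9135 = -2885)
(23685 + q) - 10267 = (23685 - 2885) - 10267 = 20800 - 10267 = 10533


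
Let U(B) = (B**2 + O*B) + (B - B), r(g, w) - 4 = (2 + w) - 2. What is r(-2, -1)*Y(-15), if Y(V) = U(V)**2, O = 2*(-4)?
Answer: 357075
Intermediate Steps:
O = -8
r(g, w) = 4 + w (r(g, w) = 4 + ((2 + w) - 2) = 4 + w)
U(B) = B**2 - 8*B (U(B) = (B**2 - 8*B) + (B - B) = (B**2 - 8*B) + 0 = B**2 - 8*B)
Y(V) = V**2*(-8 + V)**2 (Y(V) = (V*(-8 + V))**2 = V**2*(-8 + V)**2)
r(-2, -1)*Y(-15) = (4 - 1)*((-15)**2*(-8 - 15)**2) = 3*(225*(-23)**2) = 3*(225*529) = 3*119025 = 357075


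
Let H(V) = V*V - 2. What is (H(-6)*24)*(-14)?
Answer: -11424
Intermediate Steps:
H(V) = -2 + V² (H(V) = V² - 2 = -2 + V²)
(H(-6)*24)*(-14) = ((-2 + (-6)²)*24)*(-14) = ((-2 + 36)*24)*(-14) = (34*24)*(-14) = 816*(-14) = -11424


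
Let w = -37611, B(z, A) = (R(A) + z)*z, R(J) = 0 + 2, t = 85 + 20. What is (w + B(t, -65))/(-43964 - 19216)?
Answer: 2198/5265 ≈ 0.41747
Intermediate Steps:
t = 105
R(J) = 2
B(z, A) = z*(2 + z) (B(z, A) = (2 + z)*z = z*(2 + z))
(w + B(t, -65))/(-43964 - 19216) = (-37611 + 105*(2 + 105))/(-43964 - 19216) = (-37611 + 105*107)/(-63180) = (-37611 + 11235)*(-1/63180) = -26376*(-1/63180) = 2198/5265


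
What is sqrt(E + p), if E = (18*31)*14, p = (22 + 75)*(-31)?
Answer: 31*sqrt(5) ≈ 69.318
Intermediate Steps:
p = -3007 (p = 97*(-31) = -3007)
E = 7812 (E = 558*14 = 7812)
sqrt(E + p) = sqrt(7812 - 3007) = sqrt(4805) = 31*sqrt(5)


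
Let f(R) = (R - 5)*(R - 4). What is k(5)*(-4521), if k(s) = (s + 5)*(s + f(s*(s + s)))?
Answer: -93810750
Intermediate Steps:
f(R) = (-5 + R)*(-4 + R)
k(s) = (5 + s)*(20 + s - 18*s**2 + 4*s**4) (k(s) = (s + 5)*(s + (20 + (s*(s + s))**2 - 9*s*(s + s))) = (5 + s)*(s + (20 + (s*(2*s))**2 - 9*s*2*s)) = (5 + s)*(s + (20 + (2*s**2)**2 - 18*s**2)) = (5 + s)*(s + (20 + 4*s**4 - 18*s**2)) = (5 + s)*(s + (20 - 18*s**2 + 4*s**4)) = (5 + s)*(20 + s - 18*s**2 + 4*s**4))
k(5)*(-4521) = (100 - 89*5**2 - 18*5**3 + 4*5**5 + 20*5**4 + 25*5)*(-4521) = (100 - 89*25 - 18*125 + 4*3125 + 20*625 + 125)*(-4521) = (100 - 2225 - 2250 + 12500 + 12500 + 125)*(-4521) = 20750*(-4521) = -93810750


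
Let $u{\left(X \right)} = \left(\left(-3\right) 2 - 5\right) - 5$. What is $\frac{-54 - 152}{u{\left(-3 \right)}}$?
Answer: $\frac{103}{8} \approx 12.875$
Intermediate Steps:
$u{\left(X \right)} = -16$ ($u{\left(X \right)} = \left(-6 - 5\right) - 5 = -11 - 5 = -16$)
$\frac{-54 - 152}{u{\left(-3 \right)}} = \frac{-54 - 152}{-16} = \left(- \frac{1}{16}\right) \left(-206\right) = \frac{103}{8}$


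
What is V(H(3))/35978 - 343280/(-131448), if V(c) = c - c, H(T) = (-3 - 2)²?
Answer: 42910/16431 ≈ 2.6115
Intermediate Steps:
H(T) = 25 (H(T) = (-5)² = 25)
V(c) = 0
V(H(3))/35978 - 343280/(-131448) = 0/35978 - 343280/(-131448) = 0*(1/35978) - 343280*(-1/131448) = 0 + 42910/16431 = 42910/16431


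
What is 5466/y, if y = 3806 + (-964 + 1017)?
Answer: 5466/3859 ≈ 1.4164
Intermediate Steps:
y = 3859 (y = 3806 + 53 = 3859)
5466/y = 5466/3859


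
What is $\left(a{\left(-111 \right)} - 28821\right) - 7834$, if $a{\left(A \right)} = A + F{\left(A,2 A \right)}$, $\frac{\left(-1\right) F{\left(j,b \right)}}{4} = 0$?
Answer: $-36766$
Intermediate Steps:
$F{\left(j,b \right)} = 0$ ($F{\left(j,b \right)} = \left(-4\right) 0 = 0$)
$a{\left(A \right)} = A$ ($a{\left(A \right)} = A + 0 = A$)
$\left(a{\left(-111 \right)} - 28821\right) - 7834 = \left(-111 - 28821\right) - 7834 = -28932 - 7834 = -36766$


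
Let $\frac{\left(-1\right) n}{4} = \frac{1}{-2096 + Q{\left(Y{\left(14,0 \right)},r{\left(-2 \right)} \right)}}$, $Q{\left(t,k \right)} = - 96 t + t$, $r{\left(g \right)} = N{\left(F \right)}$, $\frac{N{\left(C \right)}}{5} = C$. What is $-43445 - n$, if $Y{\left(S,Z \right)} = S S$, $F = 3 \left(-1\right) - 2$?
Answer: $- \frac{225001656}{5179} \approx -43445.0$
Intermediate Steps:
$F = -5$ ($F = -3 - 2 = -5$)
$Y{\left(S,Z \right)} = S^{2}$
$N{\left(C \right)} = 5 C$
$r{\left(g \right)} = -25$ ($r{\left(g \right)} = 5 \left(-5\right) = -25$)
$Q{\left(t,k \right)} = - 95 t$
$n = \frac{1}{5179}$ ($n = - \frac{4}{-2096 - 95 \cdot 14^{2}} = - \frac{4}{-2096 - 18620} = - \frac{4}{-20716} = \left(-4\right) \left(- \frac{1}{20716}\right) = \frac{1}{5179} \approx 0.00019309$)
$-43445 - n = -43445 - \frac{1}{5179} = - \frac{225001656}{5179}$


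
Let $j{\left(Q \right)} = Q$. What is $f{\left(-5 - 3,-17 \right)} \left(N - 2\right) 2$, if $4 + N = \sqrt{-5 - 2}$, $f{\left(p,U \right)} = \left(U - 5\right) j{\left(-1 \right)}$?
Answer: $-264 + 44 i \sqrt{7} \approx -264.0 + 116.41 i$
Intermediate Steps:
$f{\left(p,U \right)} = 5 - U$ ($f{\left(p,U \right)} = \left(U - 5\right) \left(-1\right) = \left(-5 + U\right) \left(-1\right) = 5 - U$)
$N = -4 + i \sqrt{7}$ ($N = -4 + \sqrt{-5 - 2} = -4 + \sqrt{-7} = -4 + i \sqrt{7} \approx -4.0 + 2.6458 i$)
$f{\left(-5 - 3,-17 \right)} \left(N - 2\right) 2 = \left(5 - -17\right) \left(\left(-4 + i \sqrt{7}\right) - 2\right) 2 = \left(5 + 17\right) \left(-6 + i \sqrt{7}\right) 2 = 22 \left(-12 + 2 i \sqrt{7}\right) = -264 + 44 i \sqrt{7}$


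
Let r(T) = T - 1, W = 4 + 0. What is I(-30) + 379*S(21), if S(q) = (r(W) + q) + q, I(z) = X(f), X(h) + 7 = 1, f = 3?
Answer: 17049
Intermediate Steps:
X(h) = -6 (X(h) = -7 + 1 = -6)
W = 4
I(z) = -6
r(T) = -1 + T
S(q) = 3 + 2*q (S(q) = ((-1 + 4) + q) + q = (3 + q) + q = 3 + 2*q)
I(-30) + 379*S(21) = -6 + 379*(3 + 2*21) = -6 + 379*(3 + 42) = -6 + 379*45 = -6 + 17055 = 17049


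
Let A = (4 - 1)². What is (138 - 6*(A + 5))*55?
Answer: 2970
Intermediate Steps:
A = 9 (A = 3² = 9)
(138 - 6*(A + 5))*55 = (138 - 6*(9 + 5))*55 = (138 - 6*14)*55 = (138 - 84)*55 = 54*55 = 2970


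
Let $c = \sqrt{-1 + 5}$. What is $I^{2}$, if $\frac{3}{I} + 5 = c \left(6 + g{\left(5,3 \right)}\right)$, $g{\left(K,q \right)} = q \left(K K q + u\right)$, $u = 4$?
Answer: $\frac{9}{231361} \approx 3.89 \cdot 10^{-5}$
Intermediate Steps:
$g{\left(K,q \right)} = q \left(4 + q K^{2}\right)$ ($g{\left(K,q \right)} = q \left(K K q + 4\right) = q \left(K^{2} q + 4\right) = q \left(q K^{2} + 4\right) = q \left(4 + q K^{2}\right)$)
$c = 2$ ($c = \sqrt{4} = 2$)
$I = \frac{3}{481}$ ($I = \frac{3}{-5 + 2 \left(6 + 3 \left(4 + 3 \cdot 5^{2}\right)\right)} = \frac{3}{-5 + 2 \left(6 + 3 \left(4 + 3 \cdot 25\right)\right)} = \frac{3}{-5 + 2 \left(6 + 3 \left(4 + 75\right)\right)} = \frac{3}{-5 + 2 \left(6 + 3 \cdot 79\right)} = \frac{3}{-5 + 2 \left(6 + 237\right)} = \frac{3}{-5 + 2 \cdot 243} = \frac{3}{-5 + 486} = \frac{3}{481} \approx 0.006237$)
$I^{2} = \left(\frac{3}{481}\right)^{2} = \frac{9}{231361}$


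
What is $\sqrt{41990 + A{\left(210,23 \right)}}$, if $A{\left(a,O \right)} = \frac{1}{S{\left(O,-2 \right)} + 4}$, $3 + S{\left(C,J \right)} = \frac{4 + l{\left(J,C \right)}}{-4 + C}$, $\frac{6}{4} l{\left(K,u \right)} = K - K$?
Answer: $\frac{\sqrt{22213147}}{23} \approx 204.92$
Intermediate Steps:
$l{\left(K,u \right)} = 0$ ($l{\left(K,u \right)} = \frac{2 \left(K - K\right)}{3} = \frac{2}{3} \cdot 0 = 0$)
$S{\left(C,J \right)} = -3 + \frac{4}{-4 + C}$ ($S{\left(C,J \right)} = -3 + \frac{4 + 0}{-4 + C} = -3 + \frac{4}{-4 + C}$)
$A{\left(a,O \right)} = \frac{1}{4 + \frac{16 - 3 O}{-4 + O}}$ ($A{\left(a,O \right)} = \frac{1}{\frac{16 - 3 O}{-4 + O} + 4} = \frac{1}{4 + \frac{16 - 3 O}{-4 + O}}$)
$\sqrt{41990 + A{\left(210,23 \right)}} = \sqrt{41990 + \frac{-4 + 23}{23}} = \sqrt{41990 + \frac{1}{23} \cdot 19} = \sqrt{41990 + \frac{19}{23}} = \sqrt{\frac{965789}{23}} = \frac{\sqrt{22213147}}{23}$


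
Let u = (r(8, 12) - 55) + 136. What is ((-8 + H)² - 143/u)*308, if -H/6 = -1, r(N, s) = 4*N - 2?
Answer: 92708/111 ≈ 835.21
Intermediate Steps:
r(N, s) = -2 + 4*N
H = 6 (H = -6*(-1) = 6)
u = 111 (u = ((-2 + 4*8) - 55) + 136 = ((-2 + 32) - 55) + 136 = (30 - 55) + 136 = -25 + 136 = 111)
((-8 + H)² - 143/u)*308 = ((-8 + 6)² - 143/111)*308 = ((-2)² - 143*1/111)*308 = (4 - 143/111)*308 = (301/111)*308 = 92708/111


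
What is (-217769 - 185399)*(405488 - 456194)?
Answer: 20443036608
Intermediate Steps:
(-217769 - 185399)*(405488 - 456194) = -403168*(-50706) = 20443036608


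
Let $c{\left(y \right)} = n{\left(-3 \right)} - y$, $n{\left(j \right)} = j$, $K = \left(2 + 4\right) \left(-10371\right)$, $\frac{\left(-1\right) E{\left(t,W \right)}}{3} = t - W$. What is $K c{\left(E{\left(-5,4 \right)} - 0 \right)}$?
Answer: $1866780$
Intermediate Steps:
$E{\left(t,W \right)} = - 3 t + 3 W$ ($E{\left(t,W \right)} = - 3 \left(t - W\right) = - 3 t + 3 W$)
$K = -62226$ ($K = 6 \left(-10371\right) = -62226$)
$c{\left(y \right)} = -3 - y$
$K c{\left(E{\left(-5,4 \right)} - 0 \right)} = - 62226 \left(-3 - \left(\left(\left(-3\right) \left(-5\right) + 3 \cdot 4\right) - 0\right)\right) = - 62226 \left(-3 - \left(\left(15 + 12\right) + 0\right)\right) = - 62226 \left(-3 - \left(27 + 0\right)\right) = - 62226 \left(-3 - 27\right) = \left(-62226\right) \left(-30\right) = 1866780$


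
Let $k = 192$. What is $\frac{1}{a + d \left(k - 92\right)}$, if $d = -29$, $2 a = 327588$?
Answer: $\frac{1}{160894} \approx 6.2153 \cdot 10^{-6}$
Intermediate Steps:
$a = 163794$ ($a = \frac{1}{2} \cdot 327588 = 163794$)
$\frac{1}{a + d \left(k - 92\right)} = \frac{1}{163794 - 29 \left(192 - 92\right)} = \frac{1}{163794 - 2900} = \frac{1}{160894}$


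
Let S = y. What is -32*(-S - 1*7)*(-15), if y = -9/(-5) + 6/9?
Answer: -4544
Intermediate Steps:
y = 37/15 (y = -9*(-1/5) + 6*(1/9) = 9/5 + 2/3 = 37/15 ≈ 2.4667)
S = 37/15 ≈ 2.4667
-32*(-S - 1*7)*(-15) = -32*(-1*37/15 - 1*7)*(-15) = -32*(-37/15 - 7)*(-15) = -32*(-142/15)*(-15) = (4544/15)*(-15) = -4544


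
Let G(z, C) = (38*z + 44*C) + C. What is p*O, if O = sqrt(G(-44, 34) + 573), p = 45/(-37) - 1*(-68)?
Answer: 2471*sqrt(431)/37 ≈ 1386.5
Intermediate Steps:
G(z, C) = 38*z + 45*C
p = 2471/37 (p = 45*(-1/37) + 68 = -45/37 + 68 = 2471/37 ≈ 66.784)
O = sqrt(431) (O = sqrt((38*(-44) + 45*34) + 573) = sqrt((-1672 + 1530) + 573) = sqrt(-142 + 573) = sqrt(431) ≈ 20.761)
p*O = 2471*sqrt(431)/37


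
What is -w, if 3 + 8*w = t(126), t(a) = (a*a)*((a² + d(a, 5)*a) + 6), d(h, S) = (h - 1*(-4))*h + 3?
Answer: -33024302637/8 ≈ -4.1280e+9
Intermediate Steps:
d(h, S) = 3 + h*(4 + h) (d(h, S) = (h + 4)*h + 3 = (4 + h)*h + 3 = h*(4 + h) + 3 = 3 + h*(4 + h))
t(a) = a²*(6 + a² + a*(3 + a² + 4*a)) (t(a) = (a*a)*((a² + (3 + a² + 4*a)*a) + 6) = a²*((a² + a*(3 + a² + 4*a)) + 6) = a²*(6 + a² + a*(3 + a² + 4*a)))
w = 33024302637/8 (w = -3/8 + (126²*(6 + 126³ + 3*126 + 5*126²))/8 = -3/8 + (15876*(6 + 2000376 + 378 + 5*15876))/8 = -3/8 + (15876*(6 + 2000376 + 378 + 79380))/8 = -3/8 + (15876*2080140)/8 = -3/8 + (⅛)*33024302640 = -3/8 + 4128037830 = 33024302637/8 ≈ 4.1280e+9)
-w = -1*33024302637/8 = -33024302637/8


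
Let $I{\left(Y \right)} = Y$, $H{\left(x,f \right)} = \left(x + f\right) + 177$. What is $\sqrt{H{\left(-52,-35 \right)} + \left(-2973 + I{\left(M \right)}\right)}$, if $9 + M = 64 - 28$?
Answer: $2 i \sqrt{714} \approx 53.442 i$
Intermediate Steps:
$H{\left(x,f \right)} = 177 + f + x$ ($H{\left(x,f \right)} = \left(f + x\right) + 177 = 177 + f + x$)
$M = 27$ ($M = -9 + \left(64 - 28\right) = -9 + 36 = 27$)
$\sqrt{H{\left(-52,-35 \right)} + \left(-2973 + I{\left(M \right)}\right)} = \sqrt{\left(177 - 35 - 52\right) + \left(-2973 + 27\right)} = \sqrt{90 - 2946} = \sqrt{-2856} = 2 i \sqrt{714}$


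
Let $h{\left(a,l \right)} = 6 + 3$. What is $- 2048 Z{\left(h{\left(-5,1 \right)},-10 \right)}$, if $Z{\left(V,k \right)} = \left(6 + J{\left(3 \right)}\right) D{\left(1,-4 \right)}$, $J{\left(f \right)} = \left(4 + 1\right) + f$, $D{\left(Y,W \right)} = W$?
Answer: $114688$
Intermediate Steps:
$h{\left(a,l \right)} = 9$
$J{\left(f \right)} = 5 + f$
$Z{\left(V,k \right)} = -56$ ($Z{\left(V,k \right)} = \left(6 + \left(5 + 3\right)\right) \left(-4\right) = \left(6 + 8\right) \left(-4\right) = 14 \left(-4\right) = -56$)
$- 2048 Z{\left(h{\left(-5,1 \right)},-10 \right)} = \left(-2048\right) \left(-56\right) = 114688$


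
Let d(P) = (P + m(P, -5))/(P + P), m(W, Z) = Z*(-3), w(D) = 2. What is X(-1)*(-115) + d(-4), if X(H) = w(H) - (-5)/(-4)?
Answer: -701/8 ≈ -87.625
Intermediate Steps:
X(H) = ¾ (X(H) = 2 - (-5)/(-4) = 2 - (-5)*(-1)/4 = 2 - 1*5/4 = 2 - 5/4 = ¾)
m(W, Z) = -3*Z
d(P) = (15 + P)/(2*P) (d(P) = (P - 3*(-5))/(P + P) = (P + 15)/((2*P)) = (15 + P)*(1/(2*P)) = (15 + P)/(2*P))
X(-1)*(-115) + d(-4) = (¾)*(-115) + (½)*(15 - 4)/(-4) = -345/4 + (½)*(-¼)*11 = -345/4 - 11/8 = -701/8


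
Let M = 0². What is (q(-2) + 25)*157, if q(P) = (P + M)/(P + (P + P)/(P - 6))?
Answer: 12403/3 ≈ 4134.3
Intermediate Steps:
M = 0
q(P) = P/(P + 2*P/(-6 + P)) (q(P) = (P + 0)/(P + (P + P)/(P - 6)) = P/(P + (2*P)/(-6 + P)) = P/(P + 2*P/(-6 + P)))
(q(-2) + 25)*157 = ((-6 - 2)/(-4 - 2) + 25)*157 = (-8/(-6) + 25)*157 = (-⅙*(-8) + 25)*157 = (4/3 + 25)*157 = (79/3)*157 = 12403/3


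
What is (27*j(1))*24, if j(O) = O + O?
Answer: 1296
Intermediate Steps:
j(O) = 2*O
(27*j(1))*24 = (27*(2*1))*24 = (27*2)*24 = 54*24 = 1296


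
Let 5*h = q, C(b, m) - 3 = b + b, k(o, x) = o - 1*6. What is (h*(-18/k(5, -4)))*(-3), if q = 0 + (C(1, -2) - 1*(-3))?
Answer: -432/5 ≈ -86.400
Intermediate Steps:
k(o, x) = -6 + o (k(o, x) = o - 6 = -6 + o)
C(b, m) = 3 + 2*b (C(b, m) = 3 + (b + b) = 3 + 2*b)
q = 8 (q = 0 + ((3 + 2*1) - 1*(-3)) = 0 + ((3 + 2) + 3) = 0 + (5 + 3) = 0 + 8 = 8)
h = 8/5 (h = (⅕)*8 = 8/5 ≈ 1.6000)
(h*(-18/k(5, -4)))*(-3) = (8*(-18/(-6 + 5))/5)*(-3) = (8*(-18/(-1))/5)*(-3) = (8*(-18*(-1))/5)*(-3) = ((8/5)*18)*(-3) = (144/5)*(-3) = -432/5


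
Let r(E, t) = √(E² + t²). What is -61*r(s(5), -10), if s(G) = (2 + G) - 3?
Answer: -122*√29 ≈ -656.99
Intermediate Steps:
s(G) = -1 + G
-61*r(s(5), -10) = -61*√((-1 + 5)² + (-10)²) = -61*√(4² + 100) = -61*√(16 + 100) = -122*√29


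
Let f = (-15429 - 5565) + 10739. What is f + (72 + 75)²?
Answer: 11354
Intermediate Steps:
f = -10255 (f = -20994 + 10739 = -10255)
f + (72 + 75)² = -10255 + (72 + 75)² = -10255 + 147² = -10255 + 21609 = 11354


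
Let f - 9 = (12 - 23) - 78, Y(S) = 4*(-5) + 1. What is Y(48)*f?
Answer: 1520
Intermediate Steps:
Y(S) = -19 (Y(S) = -20 + 1 = -19)
f = -80 (f = 9 + ((12 - 23) - 78) = 9 + (-11 - 78) = 9 - 89 = -80)
Y(48)*f = -19*(-80) = 1520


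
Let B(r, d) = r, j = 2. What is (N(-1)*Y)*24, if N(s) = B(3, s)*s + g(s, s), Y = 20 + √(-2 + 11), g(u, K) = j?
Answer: -552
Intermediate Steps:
g(u, K) = 2
Y = 23 (Y = 20 + √9 = 20 + 3 = 23)
N(s) = 2 + 3*s (N(s) = 3*s + 2 = 2 + 3*s)
(N(-1)*Y)*24 = ((2 + 3*(-1))*23)*24 = ((2 - 3)*23)*24 = -1*23*24 = -23*24 = -552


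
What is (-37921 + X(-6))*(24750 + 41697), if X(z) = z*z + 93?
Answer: -2511165024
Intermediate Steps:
X(z) = 93 + z² (X(z) = z² + 93 = 93 + z²)
(-37921 + X(-6))*(24750 + 41697) = (-37921 + (93 + (-6)²))*(24750 + 41697) = (-37921 + (93 + 36))*66447 = (-37921 + 129)*66447 = -37792*66447 = -2511165024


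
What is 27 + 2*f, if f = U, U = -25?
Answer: -23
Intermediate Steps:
f = -25
27 + 2*f = 27 + 2*(-25) = 27 - 50 = -23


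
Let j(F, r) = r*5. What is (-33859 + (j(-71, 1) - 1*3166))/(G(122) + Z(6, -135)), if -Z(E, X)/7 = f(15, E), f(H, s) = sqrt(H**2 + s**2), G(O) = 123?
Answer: -25297/13 - 4319*sqrt(29)/13 ≈ -3735.0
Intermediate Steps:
j(F, r) = 5*r
Z(E, X) = -7*sqrt(225 + E**2) (Z(E, X) = -7*sqrt(15**2 + E**2) = -7*sqrt(225 + E**2))
(-33859 + (j(-71, 1) - 1*3166))/(G(122) + Z(6, -135)) = (-33859 + (5*1 - 1*3166))/(123 - 7*sqrt(225 + 6**2)) = (-33859 + (5 - 3166))/(123 - 7*sqrt(225 + 36)) = (-33859 - 3161)/(123 - 21*sqrt(29)) = -37020/(123 - 21*sqrt(29))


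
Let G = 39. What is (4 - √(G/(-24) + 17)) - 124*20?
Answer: -2476 - √246/4 ≈ -2479.9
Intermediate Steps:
(4 - √(G/(-24) + 17)) - 124*20 = (4 - √(39/(-24) + 17)) - 124*20 = (4 - √(39*(-1/24) + 17)) - 2480 = (4 - √(-13/8 + 17)) - 2480 = (4 - √(123/8)) - 2480 = (4 - √246/4) - 2480 = -2476 - √246/4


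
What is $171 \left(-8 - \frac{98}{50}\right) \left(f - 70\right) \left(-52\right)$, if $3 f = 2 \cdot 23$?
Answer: $- \frac{121037904}{25} \approx -4.8415 \cdot 10^{6}$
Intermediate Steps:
$f = \frac{46}{3}$ ($f = \frac{2 \cdot 23}{3} = \frac{1}{3} \cdot 46 = \frac{46}{3} \approx 15.333$)
$171 \left(-8 - \frac{98}{50}\right) \left(f - 70\right) \left(-52\right) = 171 \left(-8 - \frac{98}{50}\right) \left(\frac{46}{3} - 70\right) \left(-52\right) = 171 \left(-8 - \frac{49}{25}\right) \left(- \frac{164}{3}\right) \left(-52\right) = 171 \left(\left(- \frac{249}{25}\right) \left(- \frac{164}{3}\right)\right) \left(-52\right) = 171 \cdot \frac{13612}{25} \left(-52\right) = \frac{2327652}{25} \left(-52\right) = - \frac{121037904}{25}$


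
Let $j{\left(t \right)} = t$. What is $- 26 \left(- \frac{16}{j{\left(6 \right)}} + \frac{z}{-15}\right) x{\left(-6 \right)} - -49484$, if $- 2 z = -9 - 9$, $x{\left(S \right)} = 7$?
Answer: $\frac{751178}{15} \approx 50079.0$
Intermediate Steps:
$z = 9$ ($z = - \frac{-9 - 9}{2} = \left(- \frac{1}{2}\right) \left(-18\right) = 9$)
$- 26 \left(- \frac{16}{j{\left(6 \right)}} + \frac{z}{-15}\right) x{\left(-6 \right)} - -49484 = - 26 \left(- \frac{16}{6} + \frac{9}{-15}\right) 7 - -49484 = - 26 \left(\left(-16\right) \frac{1}{6} + 9 \left(- \frac{1}{15}\right)\right) 7 + 49484 = - 26 \left(- \frac{8}{3} - \frac{3}{5}\right) 7 + 49484 = \left(-26\right) \left(- \frac{49}{15}\right) 7 + 49484 = \frac{1274}{15} \cdot 7 + 49484 = \frac{8918}{15} + 49484 = \frac{751178}{15}$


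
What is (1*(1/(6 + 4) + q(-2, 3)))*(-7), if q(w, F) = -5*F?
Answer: 1043/10 ≈ 104.30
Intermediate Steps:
(1*(1/(6 + 4) + q(-2, 3)))*(-7) = (1*(1/(6 + 4) - 5*3))*(-7) = (1*(1/10 - 15))*(-7) = (1*(-149/10))*(-7) = -149/10*(-7) = 1043/10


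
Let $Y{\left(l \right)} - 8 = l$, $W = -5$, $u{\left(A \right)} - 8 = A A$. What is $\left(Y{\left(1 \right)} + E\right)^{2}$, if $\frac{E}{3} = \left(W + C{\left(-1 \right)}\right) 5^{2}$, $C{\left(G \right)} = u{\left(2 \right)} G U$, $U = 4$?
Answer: $15729156$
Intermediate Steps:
$u{\left(A \right)} = 8 + A^{2}$ ($u{\left(A \right)} = 8 + A A = 8 + A^{2}$)
$C{\left(G \right)} = 48 G$ ($C{\left(G \right)} = \left(8 + 2^{2}\right) G 4 = \left(8 + 4\right) G 4 = 12 G 4 = 48 G$)
$Y{\left(l \right)} = 8 + l$
$E = -3975$ ($E = 3 \left(-5 + 48 \left(-1\right)\right) 5^{2} = 3 \left(-5 - 48\right) 25 = 3 \left(\left(-53\right) 25\right) = 3 \left(-1325\right) = -3975$)
$\left(Y{\left(1 \right)} + E\right)^{2} = \left(\left(8 + 1\right) - 3975\right)^{2} = \left(9 - 3975\right)^{2} = \left(-3966\right)^{2} = 15729156$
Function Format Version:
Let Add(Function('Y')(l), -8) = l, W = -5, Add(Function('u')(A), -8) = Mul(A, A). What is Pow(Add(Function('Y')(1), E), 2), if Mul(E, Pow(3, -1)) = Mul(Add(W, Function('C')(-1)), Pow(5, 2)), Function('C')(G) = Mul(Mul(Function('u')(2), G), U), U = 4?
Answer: 15729156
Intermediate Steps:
Function('u')(A) = Add(8, Pow(A, 2)) (Function('u')(A) = Add(8, Mul(A, A)) = Add(8, Pow(A, 2)))
Function('C')(G) = Mul(48, G) (Function('C')(G) = Mul(Mul(Add(8, Pow(2, 2)), G), 4) = Mul(Mul(Add(8, 4), G), 4) = Mul(Mul(12, G), 4) = Mul(48, G))
Function('Y')(l) = Add(8, l)
E = -3975 (E = Mul(3, Mul(Add(-5, Mul(48, -1)), Pow(5, 2))) = Mul(3, Mul(Add(-5, -48), 25)) = Mul(3, Mul(-53, 25)) = Mul(3, -1325) = -3975)
Pow(Add(Function('Y')(1), E), 2) = Pow(Add(Add(8, 1), -3975), 2) = Pow(Add(9, -3975), 2) = Pow(-3966, 2) = 15729156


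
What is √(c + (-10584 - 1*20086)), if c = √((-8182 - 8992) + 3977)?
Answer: √(-30670 + I*√13197) ≈ 0.328 + 175.13*I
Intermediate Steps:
c = I*√13197 (c = √(-17174 + 3977) = √(-13197) = I*√13197 ≈ 114.88*I)
√(c + (-10584 - 1*20086)) = √(I*√13197 + (-10584 - 1*20086)) = √(I*√13197 + (-10584 - 20086)) = √(I*√13197 - 30670) = √(-30670 + I*√13197)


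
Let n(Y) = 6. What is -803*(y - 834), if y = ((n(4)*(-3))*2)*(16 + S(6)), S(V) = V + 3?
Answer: 1392402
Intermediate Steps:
S(V) = 3 + V
y = -900 (y = ((6*(-3))*2)*(16 + (3 + 6)) = (-18*2)*(16 + 9) = -36*25 = -900)
-803*(y - 834) = -803*(-900 - 834) = -803*(-1734) = 1392402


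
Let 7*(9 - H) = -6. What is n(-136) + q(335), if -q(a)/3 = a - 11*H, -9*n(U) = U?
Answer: -41870/63 ≈ -664.60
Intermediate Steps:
H = 69/7 (H = 9 - ⅐*(-6) = 9 + 6/7 = 69/7 ≈ 9.8571)
n(U) = -U/9
q(a) = 2277/7 - 3*a (q(a) = -3*(a - 11*69/7) = -3*(a - 759/7) = -3*(-759/7 + a) = 2277/7 - 3*a)
n(-136) + q(335) = -⅑*(-136) + (2277/7 - 3*335) = 136/9 + (2277/7 - 1005) = 136/9 - 4758/7 = -41870/63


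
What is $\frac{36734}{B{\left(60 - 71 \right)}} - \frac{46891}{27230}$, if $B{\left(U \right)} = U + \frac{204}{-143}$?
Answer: $- \frac{143121480567}{48387710} \approx -2957.8$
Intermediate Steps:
$B{\left(U \right)} = - \frac{204}{143} + U$ ($B{\left(U \right)} = U + 204 \left(- \frac{1}{143}\right) = U - \frac{204}{143} = - \frac{204}{143} + U$)
$\frac{36734}{B{\left(60 - 71 \right)}} - \frac{46891}{27230} = \frac{36734}{- \frac{204}{143} + \left(60 - 71\right)} - \frac{46891}{27230} = \frac{36734}{- \frac{204}{143} - 11} - \frac{46891}{27230} = \frac{36734}{- \frac{1777}{143}} - \frac{46891}{27230} = 36734 \left(- \frac{143}{1777}\right) - \frac{46891}{27230} = - \frac{5252962}{1777} - \frac{46891}{27230} = - \frac{143121480567}{48387710}$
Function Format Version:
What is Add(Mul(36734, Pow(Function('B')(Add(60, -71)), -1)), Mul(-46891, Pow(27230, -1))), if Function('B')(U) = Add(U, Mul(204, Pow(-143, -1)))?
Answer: Rational(-143121480567, 48387710) ≈ -2957.8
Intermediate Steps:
Function('B')(U) = Add(Rational(-204, 143), U) (Function('B')(U) = Add(U, Mul(204, Rational(-1, 143))) = Add(U, Rational(-204, 143)) = Add(Rational(-204, 143), U))
Add(Mul(36734, Pow(Function('B')(Add(60, -71)), -1)), Mul(-46891, Pow(27230, -1))) = Add(Mul(36734, Pow(Add(Rational(-204, 143), Add(60, -71)), -1)), Mul(-46891, Pow(27230, -1))) = Add(Mul(36734, Pow(Add(Rational(-204, 143), -11), -1)), Mul(-46891, Rational(1, 27230))) = Add(Mul(36734, Pow(Rational(-1777, 143), -1)), Rational(-46891, 27230)) = Add(Mul(36734, Rational(-143, 1777)), Rational(-46891, 27230)) = Add(Rational(-5252962, 1777), Rational(-46891, 27230)) = Rational(-143121480567, 48387710)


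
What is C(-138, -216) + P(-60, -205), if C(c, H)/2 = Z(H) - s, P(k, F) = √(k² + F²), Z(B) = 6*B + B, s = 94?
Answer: -3212 + 25*√73 ≈ -2998.4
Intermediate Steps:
Z(B) = 7*B
P(k, F) = √(F² + k²)
C(c, H) = -188 + 14*H (C(c, H) = 2*(7*H - 1*94) = 2*(7*H - 94) = 2*(-94 + 7*H) = -188 + 14*H)
C(-138, -216) + P(-60, -205) = (-188 + 14*(-216)) + √((-205)² + (-60)²) = (-188 - 3024) + √(42025 + 3600) = -3212 + √45625 = -3212 + 25*√73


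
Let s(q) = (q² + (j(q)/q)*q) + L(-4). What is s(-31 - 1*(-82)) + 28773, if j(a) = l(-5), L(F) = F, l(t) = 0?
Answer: 31370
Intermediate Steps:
j(a) = 0
s(q) = -4 + q² (s(q) = (q² + (0/q)*q) - 4 = (q² + 0*q) - 4 = (q² + 0) - 4 = q² - 4 = -4 + q²)
s(-31 - 1*(-82)) + 28773 = (-4 + (-31 - 1*(-82))²) + 28773 = (-4 + (-31 + 82)²) + 28773 = (-4 + 51²) + 28773 = (-4 + 2601) + 28773 = 2597 + 28773 = 31370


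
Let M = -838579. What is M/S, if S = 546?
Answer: -119797/78 ≈ -1535.9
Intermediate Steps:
M/S = -838579/546 = -838579*1/546 = -119797/78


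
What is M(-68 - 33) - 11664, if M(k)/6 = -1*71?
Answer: -12090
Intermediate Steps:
M(k) = -426 (M(k) = 6*(-1*71) = 6*(-71) = -426)
M(-68 - 33) - 11664 = -426 - 11664 = -12090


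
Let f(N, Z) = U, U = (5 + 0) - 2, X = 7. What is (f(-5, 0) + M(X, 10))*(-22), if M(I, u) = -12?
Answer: 198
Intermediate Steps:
U = 3 (U = 5 - 2 = 3)
f(N, Z) = 3
(f(-5, 0) + M(X, 10))*(-22) = (3 - 12)*(-22) = -9*(-22) = 198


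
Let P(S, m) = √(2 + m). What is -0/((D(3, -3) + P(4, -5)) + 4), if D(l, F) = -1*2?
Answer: 0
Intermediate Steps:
D(l, F) = -2
-0/((D(3, -3) + P(4, -5)) + 4) = -0/((-2 + √(2 - 5)) + 4) = -0/((-2 + √(-3)) + 4) = -0/((-2 + I*√3) + 4) = -0/(2 + I*√3) = -97*0 = 0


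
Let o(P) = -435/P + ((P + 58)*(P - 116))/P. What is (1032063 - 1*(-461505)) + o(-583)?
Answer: 870383604/583 ≈ 1.4929e+6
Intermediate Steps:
o(P) = -435/P + (-116 + P)*(58 + P)/P (o(P) = -435/P + ((58 + P)*(-116 + P))/P = -435/P + ((-116 + P)*(58 + P))/P = -435/P + (-116 + P)*(58 + P)/P)
(1032063 - 1*(-461505)) + o(-583) = (1032063 - 1*(-461505)) + (-58 - 583 - 7163/(-583)) = (1032063 + 461505) + (-58 - 583 - 7163*(-1/583)) = 1493568 + (-58 - 583 + 7163/583) = 1493568 - 366540/583 = 870383604/583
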